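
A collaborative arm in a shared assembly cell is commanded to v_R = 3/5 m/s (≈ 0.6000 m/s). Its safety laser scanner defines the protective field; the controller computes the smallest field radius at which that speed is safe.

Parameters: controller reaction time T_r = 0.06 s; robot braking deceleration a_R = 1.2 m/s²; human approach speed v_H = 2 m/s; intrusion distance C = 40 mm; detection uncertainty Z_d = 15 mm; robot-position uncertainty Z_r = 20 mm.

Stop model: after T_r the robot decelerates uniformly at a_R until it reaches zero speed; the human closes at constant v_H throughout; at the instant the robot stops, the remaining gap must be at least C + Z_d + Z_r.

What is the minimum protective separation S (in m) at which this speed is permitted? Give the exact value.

T_s = v_R/a_R = (3/5)/(6/5) = 0.5000 s
reaction-phase robot travel = 0.6000·0.0600 = 0.0360 m
braking distance = 0.6000²/(2·1.2000) = 0.1500 m
human closes 2.0000·0.5600 = 1.1200 m
residual clearance needed = 0.0400+0.0150+0.0200 = 0.0750 m
S_min ≈ 0.0360+0.1500+1.1200+0.0750  ⇒  S_min = 1381/1000 m

S_min = 1381/1000 m = 1.3810 m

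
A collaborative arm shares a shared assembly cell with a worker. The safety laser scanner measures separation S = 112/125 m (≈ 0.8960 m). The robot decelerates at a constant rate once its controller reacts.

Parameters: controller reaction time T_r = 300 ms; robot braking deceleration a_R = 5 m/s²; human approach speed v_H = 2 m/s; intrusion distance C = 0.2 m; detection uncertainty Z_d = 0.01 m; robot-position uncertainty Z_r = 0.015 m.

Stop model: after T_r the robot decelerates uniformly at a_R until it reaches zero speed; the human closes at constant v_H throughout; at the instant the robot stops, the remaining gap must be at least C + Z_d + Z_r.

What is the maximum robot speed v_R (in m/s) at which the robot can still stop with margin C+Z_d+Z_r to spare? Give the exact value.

v_R_max = 1/10 m/s = 0.1000 m/s

at the boundary: (1/10)·v² + (7/10)·v + (-71/1000) = 0
  disc = (7/10)² − 4·(1/10)·(-71/1000) = 324/625 ; √disc = 18/25
  v_R = (−(7/10) + 18/25) / (2·(1/10)) = 1/10 m/s
check:
braking lasts T_s = (1/10)/5 = 0.0200 s
reaction-phase robot travel = 0.1000·0.3000 = 0.0300 m
braking distance = 0.1000²/(2·5.0000) = 0.0010 m
human over T_r+T_s: 2.0000·(0.3000+0.0200) = 0.6400 m
C+Z_d+Z_r = 0.2000+0.0100+0.0150 = 0.2250 m
sum ≈ 0.0300+0.0010+0.6400+0.2250 ≈ 0.8960 m = S ✓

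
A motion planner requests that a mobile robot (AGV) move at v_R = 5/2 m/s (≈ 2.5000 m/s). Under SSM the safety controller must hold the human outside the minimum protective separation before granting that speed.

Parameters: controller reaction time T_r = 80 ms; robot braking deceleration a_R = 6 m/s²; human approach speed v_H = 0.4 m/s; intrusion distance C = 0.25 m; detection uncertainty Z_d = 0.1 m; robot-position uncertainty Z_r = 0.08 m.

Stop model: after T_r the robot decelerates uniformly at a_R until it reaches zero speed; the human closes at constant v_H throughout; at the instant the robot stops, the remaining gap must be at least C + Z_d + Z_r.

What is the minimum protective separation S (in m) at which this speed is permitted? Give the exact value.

T_s = v_R/a_R = (5/2)/6 = 0.4167 s
reaction-phase robot travel = 2.5000·0.0800 = 0.2000 m
braking distance = 2.5000²/(2·6.0000) = 0.5208 m
person approaches 0.4000·(0.0800+0.4167) = 0.1987 m
margins: 0.2500+0.1000+0.0800 = 0.4300 m
S_min ≈ 0.2000+0.5208+0.1987+0.4300  ⇒  S_min = 2699/2000 m

S_min = 2699/2000 m = 1.3495 m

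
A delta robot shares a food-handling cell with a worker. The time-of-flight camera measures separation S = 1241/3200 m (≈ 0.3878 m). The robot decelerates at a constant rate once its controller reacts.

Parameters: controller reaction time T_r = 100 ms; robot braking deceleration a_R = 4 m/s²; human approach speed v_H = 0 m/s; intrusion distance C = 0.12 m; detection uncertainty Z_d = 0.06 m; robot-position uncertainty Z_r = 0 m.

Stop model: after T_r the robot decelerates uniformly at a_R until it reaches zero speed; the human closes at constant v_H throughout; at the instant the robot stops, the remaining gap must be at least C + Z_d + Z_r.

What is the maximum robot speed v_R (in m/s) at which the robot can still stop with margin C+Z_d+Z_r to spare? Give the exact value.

collect terms ⇒ (1/8)·v_R² + (1/10)·v_R + (-133/640) = 0
  disc = (1/10)² − 4·(1/8)·(-133/640) = 729/6400 ; √disc = 27/80
  v_R = (−(1/10) + 27/80) / (2·(1/8)) = 19/20 m/s
check:
braking lasts T_s = (19/20)/4 = 0.2375 s
robot in T_r: 0.9500·0.1000 = 0.0950 m
braking distance = 0.9500²/(2·4.0000) = 0.1128 m
human over T_r+T_s: 0.0000·(0.1000+0.2375) = 0.0000 m
residual clearance needed = 0.1200+0.0600+0.0000 = 0.1800 m
sum ≈ 0.0950+0.1128+0.0000+0.1800 ≈ 0.3878 m = S ✓

v_R_max = 19/20 m/s = 0.9500 m/s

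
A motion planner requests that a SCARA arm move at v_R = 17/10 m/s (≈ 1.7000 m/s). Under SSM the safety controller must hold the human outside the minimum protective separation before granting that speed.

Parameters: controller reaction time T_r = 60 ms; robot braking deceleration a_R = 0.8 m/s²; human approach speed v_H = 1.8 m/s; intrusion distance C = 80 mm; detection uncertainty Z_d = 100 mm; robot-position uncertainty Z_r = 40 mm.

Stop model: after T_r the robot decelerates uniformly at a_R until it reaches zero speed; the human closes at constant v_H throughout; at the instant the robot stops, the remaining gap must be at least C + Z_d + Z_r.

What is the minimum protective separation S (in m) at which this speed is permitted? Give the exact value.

S_min = 4849/800 m = 6.0613 m

stop time T_s = (17/10)/(4/5) = 2.1250 s
robot covers v_R·T_r = 1.7000·0.0600 = 0.1020 m before braking
robot under decel: 1.7000²/(2·0.8000) = 1.8062 m
human over T_r+T_s: 1.8000·(0.0600+2.1250) = 3.9330 m
residual clearance needed = 0.0800+0.1000+0.0400 = 0.2200 m
S_min ≈ 0.1020+1.8062+3.9330+0.2200  ⇒  S_min = 4849/800 m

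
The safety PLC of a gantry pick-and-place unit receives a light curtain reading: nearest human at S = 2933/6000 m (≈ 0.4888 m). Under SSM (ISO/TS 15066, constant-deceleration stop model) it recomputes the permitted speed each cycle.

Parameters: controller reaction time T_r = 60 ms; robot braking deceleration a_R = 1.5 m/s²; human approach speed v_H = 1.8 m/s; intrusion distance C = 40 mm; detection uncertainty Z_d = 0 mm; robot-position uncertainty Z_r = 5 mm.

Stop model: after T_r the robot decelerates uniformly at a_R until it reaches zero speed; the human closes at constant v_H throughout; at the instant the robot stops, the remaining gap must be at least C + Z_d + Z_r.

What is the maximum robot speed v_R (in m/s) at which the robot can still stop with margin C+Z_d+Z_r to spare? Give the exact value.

collect terms ⇒ (1/3)·v_R² + (63/50)·v_R + (-403/1200) = 0
  disc = (63/50)² − 4·(1/3)·(-403/1200) = 11449/5625 ; √disc = 107/75
  v_R = (−(63/50) + 107/75) / (2·(1/3)) = 1/4 m/s
check:
T_s = v_R/a_R = (1/4)/(3/2) = 0.1667 s
robot covers v_R·T_r = 0.2500·0.0600 = 0.0150 m before braking
robot covers 0.2500·0.1667 − ½·1.5000·0.1667² = 0.0208 m while stopping
person approaches 1.8000·(0.0600+0.1667) = 0.4080 m
residual clearance needed = 0.0400+0.0000+0.0050 = 0.0450 m
sum ≈ 0.0150+0.0208+0.4080+0.0450 ≈ 0.4888 m = S ✓

v_R_max = 1/4 m/s = 0.2500 m/s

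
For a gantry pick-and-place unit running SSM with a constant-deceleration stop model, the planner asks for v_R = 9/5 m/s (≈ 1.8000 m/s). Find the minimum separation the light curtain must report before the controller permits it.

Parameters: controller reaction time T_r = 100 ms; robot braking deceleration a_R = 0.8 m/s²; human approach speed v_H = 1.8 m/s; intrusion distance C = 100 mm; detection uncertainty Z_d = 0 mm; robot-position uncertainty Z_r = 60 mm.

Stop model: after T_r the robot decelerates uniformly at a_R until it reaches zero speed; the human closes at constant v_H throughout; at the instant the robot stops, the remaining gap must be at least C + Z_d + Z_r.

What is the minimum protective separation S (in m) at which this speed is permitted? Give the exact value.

braking lasts T_s = (9/5)/(4/5) = 2.2500 s
robot in T_r: 1.8000·0.1000 = 0.1800 m
braking distance = 1.8000²/(2·0.8000) = 2.0250 m
person approaches 1.8000·(0.1000+2.2500) = 4.2300 m
margins: 0.1000+0.0000+0.0600 = 0.1600 m
S_min ≈ 0.1800+2.0250+4.2300+0.1600  ⇒  S_min = 1319/200 m

S_min = 1319/200 m = 6.5950 m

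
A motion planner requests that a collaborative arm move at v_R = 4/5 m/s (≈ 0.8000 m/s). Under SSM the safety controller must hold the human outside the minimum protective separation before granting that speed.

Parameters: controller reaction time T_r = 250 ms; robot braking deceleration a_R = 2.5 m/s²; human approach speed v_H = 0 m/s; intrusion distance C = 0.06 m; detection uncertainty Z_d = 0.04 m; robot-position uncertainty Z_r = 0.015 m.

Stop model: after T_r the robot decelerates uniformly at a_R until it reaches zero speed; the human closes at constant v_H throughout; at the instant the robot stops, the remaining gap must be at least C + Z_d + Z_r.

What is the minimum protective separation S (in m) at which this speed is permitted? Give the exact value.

T_s = v_R/a_R = (4/5)/(5/2) = 0.3200 s
robot covers v_R·T_r = 0.8000·0.2500 = 0.2000 m before braking
braking distance = 0.8000²/(2·2.5000) = 0.1280 m
person approaches 0.0000·(0.2500+0.3200) = 0.0000 m
margins: 0.0600+0.0400+0.0150 = 0.1150 m
S_min ≈ 0.2000+0.1280+0.0000+0.1150  ⇒  S_min = 443/1000 m

S_min = 443/1000 m = 0.4430 m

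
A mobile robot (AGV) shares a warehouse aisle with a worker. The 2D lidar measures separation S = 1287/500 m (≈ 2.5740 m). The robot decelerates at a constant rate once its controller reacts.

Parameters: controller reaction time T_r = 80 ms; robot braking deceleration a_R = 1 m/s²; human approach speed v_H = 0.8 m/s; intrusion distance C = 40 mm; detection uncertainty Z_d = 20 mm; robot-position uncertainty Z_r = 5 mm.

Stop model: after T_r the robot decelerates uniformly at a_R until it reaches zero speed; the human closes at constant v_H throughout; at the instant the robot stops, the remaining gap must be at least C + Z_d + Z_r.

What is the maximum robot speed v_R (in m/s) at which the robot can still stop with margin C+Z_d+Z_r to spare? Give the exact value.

v_R_max = 3/2 m/s = 1.5000 m/s

collect terms ⇒ (1/2)·v_R² + (22/25)·v_R + (-489/200) = 0
  disc = (22/25)² − 4·(1/2)·(-489/200) = 14161/2500 ; √disc = 119/50
  v_R = (−(22/25) + 119/50) / (2·(1/2)) = 3/2 m/s
check:
stop time T_s = (3/2)/1 = 1.5000 s
robot in T_r: 1.5000·0.0800 = 0.1200 m
robot under decel: 1.5000²/(2·1.0000) = 1.1250 m
human over T_r+T_s: 0.8000·(0.0800+1.5000) = 1.2640 m
margins: 0.0400+0.0200+0.0050 = 0.0650 m
sum ≈ 0.1200+1.1250+1.2640+0.0650 ≈ 2.5740 m = S ✓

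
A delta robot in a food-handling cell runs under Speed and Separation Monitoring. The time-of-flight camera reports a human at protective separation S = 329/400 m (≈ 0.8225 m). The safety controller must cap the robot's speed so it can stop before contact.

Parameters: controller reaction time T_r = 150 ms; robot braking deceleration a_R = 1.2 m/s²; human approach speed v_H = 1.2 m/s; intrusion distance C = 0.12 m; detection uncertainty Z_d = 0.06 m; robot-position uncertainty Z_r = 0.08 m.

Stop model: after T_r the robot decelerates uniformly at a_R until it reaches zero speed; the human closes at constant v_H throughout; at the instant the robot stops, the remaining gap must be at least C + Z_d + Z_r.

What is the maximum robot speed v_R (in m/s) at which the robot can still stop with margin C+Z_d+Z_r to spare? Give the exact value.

collect terms ⇒ (5/12)·v_R² + (23/20)·v_R + (-153/400) = 0
  disc = (23/20)² − 4·(5/12)·(-153/400) = 49/25 ; √disc = 7/5
  v_R = (−(23/20) + 7/5) / (2·(5/12)) = 3/10 m/s
check:
braking lasts T_s = (3/10)/(6/5) = 0.2500 s
robot in T_r: 0.3000·0.1500 = 0.0450 m
robot under decel: 0.3000²/(2·1.2000) = 0.0375 m
human over T_r+T_s: 1.2000·(0.1500+0.2500) = 0.4800 m
residual clearance needed = 0.1200+0.0600+0.0800 = 0.2600 m
sum ≈ 0.0450+0.0375+0.4800+0.2600 ≈ 0.8225 m = S ✓

v_R_max = 3/10 m/s = 0.3000 m/s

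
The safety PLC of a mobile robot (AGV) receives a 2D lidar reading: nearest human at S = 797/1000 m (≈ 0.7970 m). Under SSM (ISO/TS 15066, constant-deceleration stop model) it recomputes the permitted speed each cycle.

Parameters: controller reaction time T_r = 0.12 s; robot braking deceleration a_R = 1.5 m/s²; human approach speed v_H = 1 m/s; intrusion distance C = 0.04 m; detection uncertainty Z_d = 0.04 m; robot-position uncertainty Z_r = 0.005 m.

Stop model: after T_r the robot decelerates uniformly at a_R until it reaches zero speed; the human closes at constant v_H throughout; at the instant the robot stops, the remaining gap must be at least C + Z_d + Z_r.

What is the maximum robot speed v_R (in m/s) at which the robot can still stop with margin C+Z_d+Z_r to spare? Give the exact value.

v_R_max = 3/5 m/s = 0.6000 m/s

at the boundary: (1/3)·v² + (59/75)·v + (-74/125) = 0
  disc = (59/75)² − 4·(1/3)·(-74/125) = 7921/5625 ; √disc = 89/75
  v_R = (−(59/75) + 89/75) / (2·(1/3)) = 3/5 m/s
check:
braking lasts T_s = (3/5)/(3/2) = 0.4000 s
reaction-phase robot travel = 0.6000·0.1200 = 0.0720 m
braking distance = 0.6000²/(2·1.5000) = 0.1200 m
person approaches 1.0000·(0.1200+0.4000) = 0.5200 m
C+Z_d+Z_r = 0.0400+0.0400+0.0050 = 0.0850 m
sum ≈ 0.0720+0.1200+0.5200+0.0850 ≈ 0.7970 m = S ✓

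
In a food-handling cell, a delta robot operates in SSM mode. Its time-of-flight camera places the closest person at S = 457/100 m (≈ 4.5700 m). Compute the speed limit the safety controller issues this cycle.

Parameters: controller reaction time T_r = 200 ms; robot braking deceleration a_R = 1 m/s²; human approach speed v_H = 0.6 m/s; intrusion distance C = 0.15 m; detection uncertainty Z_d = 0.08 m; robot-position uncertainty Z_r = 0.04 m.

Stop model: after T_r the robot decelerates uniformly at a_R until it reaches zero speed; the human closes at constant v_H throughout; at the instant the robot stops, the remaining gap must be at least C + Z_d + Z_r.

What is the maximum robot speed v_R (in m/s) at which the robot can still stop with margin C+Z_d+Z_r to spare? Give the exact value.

v_R_max = 11/5 m/s = 2.2000 m/s

quadratic (1/2)·v² + (4/5)·v + (-209/50) = 0
  disc = (4/5)² − 4·(1/2)·(-209/50) = 9 ; √disc = 3
  v_R = (−(4/5) + 3) / (2·(1/2)) = 11/5 m/s
check:
braking lasts T_s = (11/5)/1 = 2.2000 s
robot covers v_R·T_r = 2.2000·0.2000 = 0.4400 m before braking
robot covers 2.2000·2.2000 − ½·1.0000·2.2000² = 2.4200 m while stopping
person approaches 0.6000·(0.2000+2.2000) = 1.4400 m
C+Z_d+Z_r = 0.1500+0.0800+0.0400 = 0.2700 m
sum ≈ 0.4400+2.4200+1.4400+0.2700 ≈ 4.5700 m = S ✓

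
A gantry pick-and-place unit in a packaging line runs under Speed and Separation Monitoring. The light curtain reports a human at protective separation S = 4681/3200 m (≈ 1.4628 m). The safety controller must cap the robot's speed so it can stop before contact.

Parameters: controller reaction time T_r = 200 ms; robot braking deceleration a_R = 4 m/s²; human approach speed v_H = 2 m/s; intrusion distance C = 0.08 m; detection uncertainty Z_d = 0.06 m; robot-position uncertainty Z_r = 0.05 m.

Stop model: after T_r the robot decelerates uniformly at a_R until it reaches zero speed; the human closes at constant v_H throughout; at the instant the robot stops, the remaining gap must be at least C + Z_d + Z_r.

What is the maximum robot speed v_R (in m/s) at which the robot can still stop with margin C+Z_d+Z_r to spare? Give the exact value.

at the boundary: (1/8)·v² + (7/10)·v + (-2793/3200) = 0
  disc = (7/10)² − 4·(1/8)·(-2793/3200) = 5929/6400 ; √disc = 77/80
  v_R = (−(7/10) + 77/80) / (2·(1/8)) = 21/20 m/s
check:
stop time T_s = (21/20)/4 = 0.2625 s
robot in T_r: 1.0500·0.2000 = 0.2100 m
robot under decel: 1.0500²/(2·4.0000) = 0.1378 m
human over T_r+T_s: 2.0000·(0.2000+0.2625) = 0.9250 m
C+Z_d+Z_r = 0.0800+0.0600+0.0500 = 0.1900 m
sum ≈ 0.2100+0.1378+0.9250+0.1900 ≈ 1.4628 m = S ✓

v_R_max = 21/20 m/s = 1.0500 m/s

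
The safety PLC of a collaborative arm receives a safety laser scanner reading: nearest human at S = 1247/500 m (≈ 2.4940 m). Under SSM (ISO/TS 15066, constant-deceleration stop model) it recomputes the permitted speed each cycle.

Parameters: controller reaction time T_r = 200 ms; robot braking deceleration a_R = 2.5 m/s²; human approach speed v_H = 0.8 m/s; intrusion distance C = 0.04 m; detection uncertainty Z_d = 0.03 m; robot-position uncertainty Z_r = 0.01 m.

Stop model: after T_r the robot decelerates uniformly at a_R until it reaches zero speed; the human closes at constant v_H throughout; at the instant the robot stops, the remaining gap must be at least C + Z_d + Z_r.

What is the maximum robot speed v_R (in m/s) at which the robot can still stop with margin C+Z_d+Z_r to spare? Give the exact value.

v_R_max = 23/10 m/s = 2.3000 m/s

quadratic (1/5)·v² + (13/25)·v + (-1127/500) = 0
  disc = (13/25)² − 4·(1/5)·(-1127/500) = 1296/625 ; √disc = 36/25
  v_R = (−(13/25) + 36/25) / (2·(1/5)) = 23/10 m/s
check:
T_s = v_R/a_R = (23/10)/(5/2) = 0.9200 s
reaction-phase robot travel = 2.3000·0.2000 = 0.4600 m
robot under decel: 2.3000²/(2·2.5000) = 1.0580 m
human over T_r+T_s: 0.8000·(0.2000+0.9200) = 0.8960 m
C+Z_d+Z_r = 0.0400+0.0300+0.0100 = 0.0800 m
sum ≈ 0.4600+1.0580+0.8960+0.0800 ≈ 2.4940 m = S ✓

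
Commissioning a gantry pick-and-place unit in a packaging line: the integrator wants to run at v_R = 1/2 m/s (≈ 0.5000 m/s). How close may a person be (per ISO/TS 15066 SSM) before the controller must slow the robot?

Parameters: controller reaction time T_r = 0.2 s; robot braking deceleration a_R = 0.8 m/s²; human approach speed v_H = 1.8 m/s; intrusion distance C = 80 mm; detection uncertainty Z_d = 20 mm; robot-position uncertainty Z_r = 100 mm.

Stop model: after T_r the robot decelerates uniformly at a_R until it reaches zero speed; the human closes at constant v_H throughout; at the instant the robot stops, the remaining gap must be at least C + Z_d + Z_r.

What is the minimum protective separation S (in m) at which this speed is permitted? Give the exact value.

braking lasts T_s = (1/2)/(4/5) = 0.6250 s
robot covers v_R·T_r = 0.5000·0.2000 = 0.1000 m before braking
robot under decel: 0.5000²/(2·0.8000) = 0.1562 m
human closes 1.8000·0.8250 = 1.4850 m
residual clearance needed = 0.0800+0.0200+0.1000 = 0.2000 m
S_min ≈ 0.1000+0.1562+1.4850+0.2000  ⇒  S_min = 1553/800 m

S_min = 1553/800 m = 1.9412 m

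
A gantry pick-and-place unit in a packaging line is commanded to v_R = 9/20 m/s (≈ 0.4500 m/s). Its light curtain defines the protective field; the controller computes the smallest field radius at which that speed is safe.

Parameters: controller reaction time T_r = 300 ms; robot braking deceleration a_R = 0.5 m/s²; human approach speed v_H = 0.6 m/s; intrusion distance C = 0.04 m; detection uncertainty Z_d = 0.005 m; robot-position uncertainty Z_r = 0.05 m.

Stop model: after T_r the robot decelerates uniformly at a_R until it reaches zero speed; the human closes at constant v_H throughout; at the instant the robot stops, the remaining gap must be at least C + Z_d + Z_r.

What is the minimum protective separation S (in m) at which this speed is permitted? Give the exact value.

S_min = 461/400 m = 1.1525 m

stop time T_s = (9/20)/(1/2) = 0.9000 s
robot in T_r: 0.4500·0.3000 = 0.1350 m
robot covers 0.4500·0.9000 − ½·0.5000·0.9000² = 0.2025 m while stopping
person approaches 0.6000·(0.3000+0.9000) = 0.7200 m
C+Z_d+Z_r = 0.0400+0.0050+0.0500 = 0.0950 m
S_min ≈ 0.1350+0.2025+0.7200+0.0950  ⇒  S_min = 461/400 m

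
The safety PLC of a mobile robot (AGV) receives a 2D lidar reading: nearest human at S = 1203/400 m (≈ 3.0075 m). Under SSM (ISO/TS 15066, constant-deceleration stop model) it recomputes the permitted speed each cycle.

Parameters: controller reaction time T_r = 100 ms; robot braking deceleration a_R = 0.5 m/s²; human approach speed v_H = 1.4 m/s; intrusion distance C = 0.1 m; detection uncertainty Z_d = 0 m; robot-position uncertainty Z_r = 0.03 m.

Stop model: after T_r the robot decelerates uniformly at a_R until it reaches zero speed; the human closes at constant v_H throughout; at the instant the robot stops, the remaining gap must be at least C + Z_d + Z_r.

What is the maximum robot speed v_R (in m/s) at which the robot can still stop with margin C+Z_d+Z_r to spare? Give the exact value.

quadratic (1)·v² + (29/10)·v + (-219/80) = 0
  disc = (29/10)² − 4·(1)·(-219/80) = 484/25 ; √disc = 22/5
  v_R = (−(29/10) + 22/5) / (2·(1)) = 3/4 m/s
check:
T_s = v_R/a_R = (3/4)/(1/2) = 1.5000 s
reaction-phase robot travel = 0.7500·0.1000 = 0.0750 m
robot under decel: 0.7500²/(2·0.5000) = 0.5625 m
human over T_r+T_s: 1.4000·(0.1000+1.5000) = 2.2400 m
C+Z_d+Z_r = 0.1000+0.0000+0.0300 = 0.1300 m
sum ≈ 0.0750+0.5625+2.2400+0.1300 ≈ 3.0075 m = S ✓

v_R_max = 3/4 m/s = 0.7500 m/s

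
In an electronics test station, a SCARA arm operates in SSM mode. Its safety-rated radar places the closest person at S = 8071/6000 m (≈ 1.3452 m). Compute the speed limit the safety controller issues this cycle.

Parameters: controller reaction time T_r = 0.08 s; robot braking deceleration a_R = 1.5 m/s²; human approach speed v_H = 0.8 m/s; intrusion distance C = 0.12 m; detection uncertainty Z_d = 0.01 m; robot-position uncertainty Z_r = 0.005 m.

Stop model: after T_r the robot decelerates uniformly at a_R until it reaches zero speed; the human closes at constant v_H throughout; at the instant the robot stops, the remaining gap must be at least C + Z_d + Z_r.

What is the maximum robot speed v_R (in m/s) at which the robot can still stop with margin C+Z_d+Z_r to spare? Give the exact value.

v_R_max = 23/20 m/s = 1.1500 m/s

at the boundary: (1/3)·v² + (46/75)·v + (-6877/6000) = 0
  disc = (46/75)² − 4·(1/3)·(-6877/6000) = 4761/2500 ; √disc = 69/50
  v_R = (−(46/75) + 69/50) / (2·(1/3)) = 23/20 m/s
check:
braking lasts T_s = (23/20)/(3/2) = 0.7667 s
robot in T_r: 1.1500·0.0800 = 0.0920 m
robot covers 1.1500·0.7667 − ½·1.5000·0.7667² = 0.4408 m while stopping
human closes 0.8000·0.8467 = 0.6773 m
residual clearance needed = 0.1200+0.0100+0.0050 = 0.1350 m
sum ≈ 0.0920+0.4408+0.6773+0.1350 ≈ 1.3452 m = S ✓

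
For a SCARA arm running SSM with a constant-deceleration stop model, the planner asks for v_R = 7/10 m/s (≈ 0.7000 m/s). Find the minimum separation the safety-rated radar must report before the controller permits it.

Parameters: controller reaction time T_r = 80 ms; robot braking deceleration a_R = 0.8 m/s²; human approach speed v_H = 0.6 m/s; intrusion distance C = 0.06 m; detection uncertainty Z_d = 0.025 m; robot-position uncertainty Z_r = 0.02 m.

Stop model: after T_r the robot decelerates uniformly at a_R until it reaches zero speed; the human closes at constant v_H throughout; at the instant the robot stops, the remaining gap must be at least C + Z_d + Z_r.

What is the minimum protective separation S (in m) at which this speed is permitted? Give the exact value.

stop time T_s = (7/10)/(4/5) = 0.8750 s
robot in T_r: 0.7000·0.0800 = 0.0560 m
braking distance = 0.7000²/(2·0.8000) = 0.3063 m
human over T_r+T_s: 0.6000·(0.0800+0.8750) = 0.5730 m
residual clearance needed = 0.0600+0.0250+0.0200 = 0.1050 m
S_min ≈ 0.0560+0.3063+0.5730+0.1050  ⇒  S_min = 4161/4000 m

S_min = 4161/4000 m = 1.0402 m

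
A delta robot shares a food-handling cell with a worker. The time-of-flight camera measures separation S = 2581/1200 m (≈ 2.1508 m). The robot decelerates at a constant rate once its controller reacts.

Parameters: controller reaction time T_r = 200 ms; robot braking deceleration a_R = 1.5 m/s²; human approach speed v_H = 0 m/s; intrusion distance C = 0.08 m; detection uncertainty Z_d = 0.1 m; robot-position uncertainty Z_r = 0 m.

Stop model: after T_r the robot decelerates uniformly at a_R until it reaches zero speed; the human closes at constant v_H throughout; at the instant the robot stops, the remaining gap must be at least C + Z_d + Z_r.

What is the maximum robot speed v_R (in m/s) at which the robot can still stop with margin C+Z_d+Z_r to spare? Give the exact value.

v_R_max = 43/20 m/s = 2.1500 m/s

collect terms ⇒ (1/3)·v_R² + (1/5)·v_R + (-473/240) = 0
  disc = (1/5)² − 4·(1/3)·(-473/240) = 2401/900 ; √disc = 49/30
  v_R = (−(1/5) + 49/30) / (2·(1/3)) = 43/20 m/s
check:
braking lasts T_s = (43/20)/(3/2) = 1.4333 s
robot in T_r: 2.1500·0.2000 = 0.4300 m
robot covers 2.1500·1.4333 − ½·1.5000·1.4333² = 1.5408 m while stopping
human closes 0.0000·1.6333 = 0.0000 m
C+Z_d+Z_r = 0.0800+0.1000+0.0000 = 0.1800 m
sum ≈ 0.4300+1.5408+0.0000+0.1800 ≈ 2.1508 m = S ✓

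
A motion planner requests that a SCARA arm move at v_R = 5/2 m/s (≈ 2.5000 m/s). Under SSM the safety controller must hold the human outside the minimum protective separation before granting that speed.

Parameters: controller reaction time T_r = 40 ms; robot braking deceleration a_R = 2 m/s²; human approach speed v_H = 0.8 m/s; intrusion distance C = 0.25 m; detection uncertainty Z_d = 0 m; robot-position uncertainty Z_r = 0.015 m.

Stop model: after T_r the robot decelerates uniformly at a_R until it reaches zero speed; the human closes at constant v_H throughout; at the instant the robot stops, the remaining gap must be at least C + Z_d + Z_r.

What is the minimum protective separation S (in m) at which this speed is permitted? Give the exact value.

S_min = 5919/2000 m = 2.9595 m

T_s = v_R/a_R = (5/2)/2 = 1.2500 s
robot covers v_R·T_r = 2.5000·0.0400 = 0.1000 m before braking
robot covers 2.5000·1.2500 − ½·2.0000·1.2500² = 1.5625 m while stopping
person approaches 0.8000·(0.0400+1.2500) = 1.0320 m
margins: 0.2500+0.0000+0.0150 = 0.2650 m
S_min ≈ 0.1000+1.5625+1.0320+0.2650  ⇒  S_min = 5919/2000 m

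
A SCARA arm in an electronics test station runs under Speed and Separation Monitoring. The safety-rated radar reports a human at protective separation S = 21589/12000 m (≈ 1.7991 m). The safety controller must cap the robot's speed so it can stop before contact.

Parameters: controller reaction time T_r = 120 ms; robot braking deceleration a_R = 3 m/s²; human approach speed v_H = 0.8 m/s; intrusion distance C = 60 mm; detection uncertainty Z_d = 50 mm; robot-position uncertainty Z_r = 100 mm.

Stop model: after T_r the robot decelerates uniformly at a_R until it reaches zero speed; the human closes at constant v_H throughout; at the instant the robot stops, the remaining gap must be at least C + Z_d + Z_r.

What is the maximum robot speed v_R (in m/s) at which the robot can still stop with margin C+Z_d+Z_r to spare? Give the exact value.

collect terms ⇒ (1/6)·v_R² + (29/75)·v_R + (-17917/12000) = 0
  disc = (29/75)² − 4·(1/6)·(-17917/12000) = 11449/10000 ; √disc = 107/100
  v_R = (−(29/75) + 107/100) / (2·(1/6)) = 41/20 m/s
check:
stop time T_s = (41/20)/3 = 0.6833 s
reaction-phase robot travel = 2.0500·0.1200 = 0.2460 m
robot covers 2.0500·0.6833 − ½·3.0000·0.6833² = 0.7004 m while stopping
human closes 0.8000·0.8033 = 0.6427 m
margins: 0.0600+0.0500+0.1000 = 0.2100 m
sum ≈ 0.2460+0.7004+0.6427+0.2100 ≈ 1.7991 m = S ✓

v_R_max = 41/20 m/s = 2.0500 m/s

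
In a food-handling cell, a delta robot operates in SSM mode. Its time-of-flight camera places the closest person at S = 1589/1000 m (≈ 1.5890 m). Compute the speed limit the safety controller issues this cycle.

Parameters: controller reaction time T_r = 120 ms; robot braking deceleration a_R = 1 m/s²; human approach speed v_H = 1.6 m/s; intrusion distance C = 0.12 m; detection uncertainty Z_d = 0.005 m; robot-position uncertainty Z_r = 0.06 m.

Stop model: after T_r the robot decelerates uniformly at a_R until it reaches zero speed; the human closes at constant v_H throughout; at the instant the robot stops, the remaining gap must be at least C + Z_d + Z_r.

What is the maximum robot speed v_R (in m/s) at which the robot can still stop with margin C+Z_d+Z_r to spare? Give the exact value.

v_R_max = 3/5 m/s = 0.6000 m/s

quadratic (1/2)·v² + (43/25)·v + (-303/250) = 0
  disc = (43/25)² − 4·(1/2)·(-303/250) = 3364/625 ; √disc = 58/25
  v_R = (−(43/25) + 58/25) / (2·(1/2)) = 3/5 m/s
check:
T_s = v_R/a_R = (3/5)/1 = 0.6000 s
robot covers v_R·T_r = 0.6000·0.1200 = 0.0720 m before braking
robot under decel: 0.6000²/(2·1.0000) = 0.1800 m
human closes 1.6000·0.7200 = 1.1520 m
margins: 0.1200+0.0050+0.0600 = 0.1850 m
sum ≈ 0.0720+0.1800+1.1520+0.1850 ≈ 1.5890 m = S ✓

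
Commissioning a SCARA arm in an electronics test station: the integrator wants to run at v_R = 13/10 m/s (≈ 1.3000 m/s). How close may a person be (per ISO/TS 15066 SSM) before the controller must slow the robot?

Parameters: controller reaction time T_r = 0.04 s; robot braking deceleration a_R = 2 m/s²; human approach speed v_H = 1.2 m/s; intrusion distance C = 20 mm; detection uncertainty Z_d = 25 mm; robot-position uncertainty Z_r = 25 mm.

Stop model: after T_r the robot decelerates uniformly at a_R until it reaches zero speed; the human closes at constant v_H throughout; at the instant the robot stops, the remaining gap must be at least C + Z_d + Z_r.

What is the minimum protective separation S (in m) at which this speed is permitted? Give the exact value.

T_s = v_R/a_R = (13/10)/2 = 0.6500 s
robot in T_r: 1.3000·0.0400 = 0.0520 m
robot covers 1.3000·0.6500 − ½·2.0000·0.6500² = 0.4225 m while stopping
human over T_r+T_s: 1.2000·(0.0400+0.6500) = 0.8280 m
residual clearance needed = 0.0200+0.0250+0.0250 = 0.0700 m
S_min ≈ 0.0520+0.4225+0.8280+0.0700  ⇒  S_min = 549/400 m

S_min = 549/400 m = 1.3725 m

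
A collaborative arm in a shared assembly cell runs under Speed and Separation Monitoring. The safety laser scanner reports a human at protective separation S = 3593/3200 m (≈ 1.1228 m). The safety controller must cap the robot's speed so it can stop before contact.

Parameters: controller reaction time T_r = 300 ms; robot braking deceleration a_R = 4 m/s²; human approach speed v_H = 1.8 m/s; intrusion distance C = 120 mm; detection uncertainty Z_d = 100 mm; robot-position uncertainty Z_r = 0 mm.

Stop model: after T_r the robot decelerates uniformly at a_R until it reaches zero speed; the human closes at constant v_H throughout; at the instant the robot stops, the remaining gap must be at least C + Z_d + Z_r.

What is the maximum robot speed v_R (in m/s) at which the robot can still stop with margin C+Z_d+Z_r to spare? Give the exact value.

v_R_max = 9/20 m/s = 0.4500 m/s

at the boundary: (1/8)·v² + (3/4)·v + (-1161/3200) = 0
  disc = (3/4)² − 4·(1/8)·(-1161/3200) = 4761/6400 ; √disc = 69/80
  v_R = (−(3/4) + 69/80) / (2·(1/8)) = 9/20 m/s
check:
T_s = v_R/a_R = (9/20)/4 = 0.1125 s
robot covers v_R·T_r = 0.4500·0.3000 = 0.1350 m before braking
robot covers 0.4500·0.1125 − ½·4.0000·0.1125² = 0.0253 m while stopping
person approaches 1.8000·(0.3000+0.1125) = 0.7425 m
margins: 0.1200+0.1000+0.0000 = 0.2200 m
sum ≈ 0.1350+0.0253+0.7425+0.2200 ≈ 1.1228 m = S ✓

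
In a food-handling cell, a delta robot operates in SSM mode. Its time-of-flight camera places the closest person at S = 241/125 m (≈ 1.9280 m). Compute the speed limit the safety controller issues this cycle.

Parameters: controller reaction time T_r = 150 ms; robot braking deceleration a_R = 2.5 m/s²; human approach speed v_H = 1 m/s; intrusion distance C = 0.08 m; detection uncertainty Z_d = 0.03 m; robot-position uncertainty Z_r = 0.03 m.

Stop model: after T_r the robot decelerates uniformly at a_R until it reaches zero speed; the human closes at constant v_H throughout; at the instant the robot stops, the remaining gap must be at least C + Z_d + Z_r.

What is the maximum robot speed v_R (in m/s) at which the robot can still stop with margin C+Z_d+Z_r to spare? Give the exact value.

quadratic (1/5)·v² + (11/20)·v + (-819/500) = 0
  disc = (11/20)² − 4·(1/5)·(-819/500) = 16129/10000 ; √disc = 127/100
  v_R = (−(11/20) + 127/100) / (2·(1/5)) = 9/5 m/s
check:
T_s = v_R/a_R = (9/5)/(5/2) = 0.7200 s
robot in T_r: 1.8000·0.1500 = 0.2700 m
robot covers 1.8000·0.7200 − ½·2.5000·0.7200² = 0.6480 m while stopping
human closes 1.0000·0.8700 = 0.8700 m
C+Z_d+Z_r = 0.0800+0.0300+0.0300 = 0.1400 m
sum ≈ 0.2700+0.6480+0.8700+0.1400 ≈ 1.9280 m = S ✓

v_R_max = 9/5 m/s = 1.8000 m/s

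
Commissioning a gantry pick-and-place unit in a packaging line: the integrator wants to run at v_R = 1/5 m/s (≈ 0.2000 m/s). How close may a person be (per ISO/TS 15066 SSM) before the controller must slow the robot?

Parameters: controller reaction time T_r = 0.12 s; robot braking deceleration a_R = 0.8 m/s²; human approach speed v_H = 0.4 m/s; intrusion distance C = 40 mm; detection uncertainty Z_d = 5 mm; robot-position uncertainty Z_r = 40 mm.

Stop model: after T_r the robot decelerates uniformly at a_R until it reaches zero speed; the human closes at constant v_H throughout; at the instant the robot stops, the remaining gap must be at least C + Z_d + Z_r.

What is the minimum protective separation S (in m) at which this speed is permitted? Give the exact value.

stop time T_s = (1/5)/(4/5) = 0.2500 s
robot covers v_R·T_r = 0.2000·0.1200 = 0.0240 m before braking
robot under decel: 0.2000²/(2·0.8000) = 0.0250 m
human closes 0.4000·0.3700 = 0.1480 m
margins: 0.0400+0.0050+0.0400 = 0.0850 m
S_min ≈ 0.0240+0.0250+0.1480+0.0850  ⇒  S_min = 141/500 m

S_min = 141/500 m = 0.2820 m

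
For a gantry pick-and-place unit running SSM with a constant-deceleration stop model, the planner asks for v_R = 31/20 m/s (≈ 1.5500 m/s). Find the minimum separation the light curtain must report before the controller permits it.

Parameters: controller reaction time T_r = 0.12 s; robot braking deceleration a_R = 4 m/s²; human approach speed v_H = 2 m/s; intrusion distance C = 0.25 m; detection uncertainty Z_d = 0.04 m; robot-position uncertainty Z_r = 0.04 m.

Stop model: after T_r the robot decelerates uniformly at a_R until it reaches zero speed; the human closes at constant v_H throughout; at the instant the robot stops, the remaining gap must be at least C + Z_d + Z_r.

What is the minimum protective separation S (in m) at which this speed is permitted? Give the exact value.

S_min = 29301/16000 m = 1.8313 m

stop time T_s = (31/20)/4 = 0.3875 s
robot covers v_R·T_r = 1.5500·0.1200 = 0.1860 m before braking
robot covers 1.5500·0.3875 − ½·4.0000·0.3875² = 0.3003 m while stopping
person approaches 2.0000·(0.1200+0.3875) = 1.0150 m
residual clearance needed = 0.2500+0.0400+0.0400 = 0.3300 m
S_min ≈ 0.1860+0.3003+1.0150+0.3300  ⇒  S_min = 29301/16000 m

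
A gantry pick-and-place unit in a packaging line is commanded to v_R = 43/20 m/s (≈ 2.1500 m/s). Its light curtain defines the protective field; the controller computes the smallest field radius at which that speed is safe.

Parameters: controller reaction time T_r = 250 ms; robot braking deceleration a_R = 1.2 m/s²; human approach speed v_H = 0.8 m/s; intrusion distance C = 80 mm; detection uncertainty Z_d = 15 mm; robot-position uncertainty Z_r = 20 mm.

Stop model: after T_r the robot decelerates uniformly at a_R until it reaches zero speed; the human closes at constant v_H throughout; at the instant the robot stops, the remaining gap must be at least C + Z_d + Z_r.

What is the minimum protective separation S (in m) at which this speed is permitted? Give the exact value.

stop time T_s = (43/20)/(6/5) = 1.7917 s
robot covers v_R·T_r = 2.1500·0.2500 = 0.5375 m before braking
robot covers 2.1500·1.7917 − ½·1.2000·1.7917² = 1.9260 m while stopping
human closes 0.8000·2.0417 = 1.6333 m
C+Z_d+Z_r = 0.0800+0.0150+0.0200 = 0.1150 m
S_min ≈ 0.5375+1.9260+1.6333+0.1150  ⇒  S_min = 6739/1600 m

S_min = 6739/1600 m = 4.2119 m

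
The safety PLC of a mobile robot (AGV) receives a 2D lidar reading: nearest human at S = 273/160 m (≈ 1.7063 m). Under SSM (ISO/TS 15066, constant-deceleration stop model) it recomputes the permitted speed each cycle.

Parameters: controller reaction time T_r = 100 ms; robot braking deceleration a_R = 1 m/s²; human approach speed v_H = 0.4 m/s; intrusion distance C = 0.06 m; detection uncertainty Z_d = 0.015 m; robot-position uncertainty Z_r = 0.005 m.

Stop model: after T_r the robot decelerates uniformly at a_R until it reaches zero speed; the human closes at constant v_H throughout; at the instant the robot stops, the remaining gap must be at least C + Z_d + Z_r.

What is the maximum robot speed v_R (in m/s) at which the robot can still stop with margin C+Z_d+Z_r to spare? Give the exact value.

collect terms ⇒ (1/2)·v_R² + (1/2)·v_R + (-1269/800) = 0
  disc = (1/2)² − 4·(1/2)·(-1269/800) = 1369/400 ; √disc = 37/20
  v_R = (−(1/2) + 37/20) / (2·(1/2)) = 27/20 m/s
check:
braking lasts T_s = (27/20)/1 = 1.3500 s
robot covers v_R·T_r = 1.3500·0.1000 = 0.1350 m before braking
robot covers 1.3500·1.3500 − ½·1.0000·1.3500² = 0.9113 m while stopping
person approaches 0.4000·(0.1000+1.3500) = 0.5800 m
C+Z_d+Z_r = 0.0600+0.0150+0.0050 = 0.0800 m
sum ≈ 0.1350+0.9113+0.5800+0.0800 ≈ 1.7063 m = S ✓

v_R_max = 27/20 m/s = 1.3500 m/s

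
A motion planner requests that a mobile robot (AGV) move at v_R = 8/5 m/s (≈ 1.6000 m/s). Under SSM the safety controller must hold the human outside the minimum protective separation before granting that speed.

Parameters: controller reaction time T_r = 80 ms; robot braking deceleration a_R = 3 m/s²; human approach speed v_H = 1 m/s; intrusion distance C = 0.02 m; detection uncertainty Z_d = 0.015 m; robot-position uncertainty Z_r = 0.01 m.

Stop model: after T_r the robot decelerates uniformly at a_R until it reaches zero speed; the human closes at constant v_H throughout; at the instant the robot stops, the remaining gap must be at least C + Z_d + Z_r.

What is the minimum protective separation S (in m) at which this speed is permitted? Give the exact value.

S_min = 1213/1000 m = 1.2130 m

braking lasts T_s = (8/5)/3 = 0.5333 s
robot covers v_R·T_r = 1.6000·0.0800 = 0.1280 m before braking
robot under decel: 1.6000²/(2·3.0000) = 0.4267 m
person approaches 1.0000·(0.0800+0.5333) = 0.6133 m
margins: 0.0200+0.0150+0.0100 = 0.0450 m
S_min ≈ 0.1280+0.4267+0.6133+0.0450  ⇒  S_min = 1213/1000 m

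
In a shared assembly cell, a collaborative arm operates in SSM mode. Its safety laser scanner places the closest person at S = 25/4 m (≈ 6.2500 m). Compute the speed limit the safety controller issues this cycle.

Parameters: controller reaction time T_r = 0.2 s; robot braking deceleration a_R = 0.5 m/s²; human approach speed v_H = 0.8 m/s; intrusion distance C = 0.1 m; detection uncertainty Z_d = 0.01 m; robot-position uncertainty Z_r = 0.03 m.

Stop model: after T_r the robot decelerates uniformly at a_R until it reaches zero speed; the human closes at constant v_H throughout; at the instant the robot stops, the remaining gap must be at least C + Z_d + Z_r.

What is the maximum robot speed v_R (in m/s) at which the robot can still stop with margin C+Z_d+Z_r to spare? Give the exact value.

v_R_max = 17/10 m/s = 1.7000 m/s

collect terms ⇒ (1)·v_R² + (9/5)·v_R + (-119/20) = 0
  disc = (9/5)² − 4·(1)·(-119/20) = 676/25 ; √disc = 26/5
  v_R = (−(9/5) + 26/5) / (2·(1)) = 17/10 m/s
check:
stop time T_s = (17/10)/(1/2) = 3.4000 s
robot in T_r: 1.7000·0.2000 = 0.3400 m
robot under decel: 1.7000²/(2·0.5000) = 2.8900 m
human over T_r+T_s: 0.8000·(0.2000+3.4000) = 2.8800 m
margins: 0.1000+0.0100+0.0300 = 0.1400 m
sum ≈ 0.3400+2.8900+2.8800+0.1400 ≈ 6.2500 m = S ✓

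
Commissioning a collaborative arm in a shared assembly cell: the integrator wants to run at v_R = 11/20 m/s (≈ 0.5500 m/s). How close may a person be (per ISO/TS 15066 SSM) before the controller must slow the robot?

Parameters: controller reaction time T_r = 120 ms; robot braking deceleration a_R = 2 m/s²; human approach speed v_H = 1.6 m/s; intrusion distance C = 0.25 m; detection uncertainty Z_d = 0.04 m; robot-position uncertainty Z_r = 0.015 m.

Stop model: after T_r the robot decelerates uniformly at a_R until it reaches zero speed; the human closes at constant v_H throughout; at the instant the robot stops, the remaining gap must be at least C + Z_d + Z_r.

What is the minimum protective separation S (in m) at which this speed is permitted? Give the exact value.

S_min = 8629/8000 m = 1.0786 m

T_s = v_R/a_R = (11/20)/2 = 0.2750 s
robot in T_r: 0.5500·0.1200 = 0.0660 m
braking distance = 0.5500²/(2·2.0000) = 0.0756 m
human over T_r+T_s: 1.6000·(0.1200+0.2750) = 0.6320 m
margins: 0.2500+0.0400+0.0150 = 0.3050 m
S_min ≈ 0.0660+0.0756+0.6320+0.3050  ⇒  S_min = 8629/8000 m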